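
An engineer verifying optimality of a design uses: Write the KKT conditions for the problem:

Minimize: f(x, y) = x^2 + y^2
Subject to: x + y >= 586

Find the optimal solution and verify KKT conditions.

KKT conditions for min x^2 + y^2 s.t. x + y >= 586:
Stationarity: 2x = mu, 2y = mu
So x = y = mu/2.
Complementary slackness: mu*(x + y - 586) = 0
Primal feasibility: x + y >= 586; dual feasibility: mu >= 0
If mu = 0 then x = y = 0, but 0 + 0 < 586 is infeasible, so the constraint is active.
Constraint active: x + y = 2*(mu/2) = 586 => mu = 586
x = y = 293, f = 171698
Verify: stationarity 2*293 = 586 = mu; primal 293 + 293 = 586 >= 586; dual mu = 586 >= 0; complementary slackness 586*(586 - 586) = 0. All KKT conditions hold.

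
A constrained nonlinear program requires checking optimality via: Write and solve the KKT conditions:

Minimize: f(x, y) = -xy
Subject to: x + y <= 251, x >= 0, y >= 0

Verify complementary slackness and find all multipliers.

Problem: min -xy s.t. x + y <= 251 (multiplier lambda), x >= 0 (mu_x), y >= 0 (mu_y)
KKT stationarity: -y + lambda - mu_x = 0, -x + lambda - mu_y = 0, with lambda, mu_x, mu_y >= 0
Complementary slackness: lambda*(x + y - 251) = 0, mu_x*x = 0, mu_y*y = 0
If lambda = 0: y = -mu_x <= 0 and x = -mu_y <= 0 force x = y = 0 with f = 0; but x = y = 251/2 is feasible with f = -63001/4 < 0, so this is not the minimum. Hence lambda > 0 and x + y = 251.
Try x > 0, y > 0 (so mu_x = mu_y = 0): y = lambda, x = lambda => x = y = lambda
x + y = 251 => 2*lambda = 251 => lambda = 251/2
x* = y* = 251/2 > 0, consistent with mu_x = mu_y = 0.
(Any feasible point with x = 0 or y = 0 has f = 0 > -63001/4, so the minimum is not on those boundaries.)
min(-xy) = -63001/4 (i.e. max xy = 63001/4)
Multipliers: lambda = 251/2, mu_x = 0, mu_y = 0
Complementary slackness: lambda*(x + y - 251) = 251/2*(251/2 + 251/2 - 251) = 0, mu_x*x = 0*251/2 = 0, mu_y*y = 0*251/2 = 0. Satisfied.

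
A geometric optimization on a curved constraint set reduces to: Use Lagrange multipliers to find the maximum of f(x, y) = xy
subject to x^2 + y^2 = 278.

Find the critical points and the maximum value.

Lagrange conditions: y = 2*lambda*x and x = 2*lambda*y
If x = 0 then y = 0, violating the constraint, so x, y != 0.
Dividing: y/x = x/y => x^2 = y^2 => y = x or y = -x
Constraint: 2x^2 = 278 => x^2 = 139 => x = +/-sqrt(139)
Critical points: (sqrt(139), sqrt(139)), (-sqrt(139), -sqrt(139)), (sqrt(139), -sqrt(139)), (-sqrt(139), sqrt(139))
  y = x:  xy = x^2 = 139  at (sqrt(139), sqrt(139)) and (-sqrt(139), -sqrt(139))
  y = -x: xy = -x^2 = -139 at (sqrt(139), -sqrt(139)) and (-sqrt(139), sqrt(139))
Maximum xy = 139 at (sqrt(139), sqrt(139)) and (-sqrt(139), -sqrt(139))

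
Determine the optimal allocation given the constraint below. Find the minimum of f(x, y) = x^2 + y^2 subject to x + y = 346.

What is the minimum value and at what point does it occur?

Substitute y = 346 - x into f(x,y) = x^2 + y^2:
g(x) = x^2 + (346 - x)^2 = 2x^2 - 692x + 119716
g'(x) = 4x - 692 = 0  =>  x = 173
y = 346 - 173 = 173
Minimum value = 173^2 + 173^2 = 59858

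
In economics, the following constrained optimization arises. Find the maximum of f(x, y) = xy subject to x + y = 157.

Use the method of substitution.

Substitute y = 157 - x into f(x,y) = xy:
g(x) = x(157 - x) = 157x - x^2
g'(x) = 157 - 2x = 0  =>  x = 157/2
y = 157 - 157/2 = 157/2
Maximum value = (157/2) * (157/2) = 24649/4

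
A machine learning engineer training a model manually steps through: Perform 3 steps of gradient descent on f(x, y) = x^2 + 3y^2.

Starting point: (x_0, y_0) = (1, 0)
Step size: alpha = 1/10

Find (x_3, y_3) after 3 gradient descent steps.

f(x,y) = x^2 + 3y^2
grad_x = 2x + 0y, grad_y = 6y + 0x
Step 1: grad = (2, 0), (4/5, 0)
Step 2: grad = (8/5, 0), (16/25, 0)
Step 3: grad = (32/25, 0), (64/125, 0)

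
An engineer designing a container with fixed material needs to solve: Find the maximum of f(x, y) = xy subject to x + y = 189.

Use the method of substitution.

Substitute y = 189 - x into f(x,y) = xy:
g(x) = x(189 - x) = 189x - x^2
g'(x) = 189 - 2x = 0  =>  x = 189/2
y = 189 - 189/2 = 189/2
Maximum value = (189/2) * (189/2) = 35721/4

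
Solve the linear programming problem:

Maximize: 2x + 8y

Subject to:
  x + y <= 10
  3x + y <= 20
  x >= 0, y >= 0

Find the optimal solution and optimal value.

Feasible vertices: (0, 0), (0, 10), (5, 5), (20/3, 0)
Objective 2x + 8y at each:
  (0, 0): 0
  (0, 10): 80
  (5, 5): 50
  (20/3, 0): 40/3
Maximum is 80 at (0, 10).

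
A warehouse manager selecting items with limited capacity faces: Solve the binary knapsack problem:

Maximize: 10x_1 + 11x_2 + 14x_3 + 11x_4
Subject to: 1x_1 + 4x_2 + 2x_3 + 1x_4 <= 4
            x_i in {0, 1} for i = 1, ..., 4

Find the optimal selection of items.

Items: item 1 (v=10, w=1), item 2 (v=11, w=4), item 3 (v=14, w=2), item 4 (v=11, w=1)
Capacity: 4
Checking all 16 subsets (w = total weight, v = total value):
  {}: w = 0, v = 0
  {1}: w = 1, v = 10
  {2}: w = 4, v = 11
  {3}: w = 2, v = 14
  {4}: w = 1, v = 11
  {1, 2}: w = 5 > 4, infeasible
  {1, 3}: w = 3, v = 24
  {1, 4}: w = 2, v = 21
  {2, 3}: w = 6 > 4, infeasible
  {2, 4}: w = 5 > 4, infeasible
  {3, 4}: w = 3, v = 25
  {1, 2, 3}: w = 7 > 4, infeasible
  {1, 2, 4}: w = 6 > 4, infeasible
  {1, 3, 4}: w = 4, v = 35
  {2, 3, 4}: w = 7 > 4, infeasible
  {1, 2, 3, 4}: w = 8 > 4, infeasible
Best feasible subset: items [1, 3, 4]
Total weight: 4 <= 4, total value: 35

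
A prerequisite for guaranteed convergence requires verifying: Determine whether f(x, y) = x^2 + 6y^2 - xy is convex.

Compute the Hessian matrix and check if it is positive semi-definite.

f(x,y) = x^2 + 6y^2 - xy
Hessian H = [[2, -1], [-1, 12]]
trace(H) = 14, det(H) = 23
Eigenvalues: (14 +/- sqrt(104)) / 2 = 12.1, 1.901
Since both eigenvalues > 0, f is convex.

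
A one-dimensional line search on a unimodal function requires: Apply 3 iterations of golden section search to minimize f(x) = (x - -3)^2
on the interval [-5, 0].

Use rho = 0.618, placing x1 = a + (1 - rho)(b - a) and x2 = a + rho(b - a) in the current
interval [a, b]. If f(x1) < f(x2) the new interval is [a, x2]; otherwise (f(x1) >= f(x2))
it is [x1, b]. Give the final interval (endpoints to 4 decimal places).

Golden section search for min of f(x) = (x - -3)^2 on [-5, 0].
Each step: x1 = a + (1 - rho)(b - a), x2 = a + rho(b - a); if f(x1) < f(x2) keep [a, x2], otherwise keep [x1, b].
Step 1: [-5.0000, 0.0000], x1=-3.0900 (f=0.0081), x2=-1.9100 (f=1.1881); f(x1) < f(x2) => keep [-5.0000, -1.9100]
Step 2: [-5.0000, -1.9100], x1=-3.8196 (f=0.6718), x2=-3.0904 (f=0.0082); f(x1) > f(x2) => keep [-3.8196, -1.9100]
Step 3: [-3.8196, -1.9100], x1=-3.0901 (f=0.0081), x2=-2.6395 (f=0.1300); f(x1) < f(x2) => keep [-3.8196, -2.6395]
Final interval: [-3.8196, -2.6395]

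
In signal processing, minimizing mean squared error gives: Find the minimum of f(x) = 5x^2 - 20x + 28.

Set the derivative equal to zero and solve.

f(x) = 5x^2 - 20x + 28
f'(x) = 10x + (-20) = 0
x = 20/10 = 2
f(2) = 8
Since f''(x) = 10 > 0, this is a minimum.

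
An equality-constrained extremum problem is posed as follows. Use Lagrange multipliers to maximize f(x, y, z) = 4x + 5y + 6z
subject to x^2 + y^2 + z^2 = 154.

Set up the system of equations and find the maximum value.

Lagrange conditions: 4 = 2*lambda*x, 5 = 2*lambda*y, 6 = 2*lambda*z
So x:4 = y:5 = z:6, i.e. x = 4t, y = 5t, z = 6t
Constraint: t^2*(4^2 + 5^2 + 6^2) = 154
  t^2 * 77 = 154  =>  t = sqrt(2)
Maximum = 4*4t + 5*5t + 6*6t = 77*sqrt(2) = sqrt(11858)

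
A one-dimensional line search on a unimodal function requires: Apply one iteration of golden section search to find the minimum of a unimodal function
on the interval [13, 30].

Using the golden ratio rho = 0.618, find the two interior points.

Golden section search on [13, 30].
Golden ratio rho = 0.618 (approx).
Interior points:
  x_1 = 13 + (1-0.618)*17 = 19.4940
  x_2 = 13 + 0.618*17 = 23.5060
Compare f(x_1) and f(x_2) to determine which subinterval to keep.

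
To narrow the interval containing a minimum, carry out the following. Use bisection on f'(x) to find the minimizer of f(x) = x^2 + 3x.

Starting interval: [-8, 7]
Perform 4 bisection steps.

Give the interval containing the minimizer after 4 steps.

Finding critical point of f(x) = x^2 + 3x using bisection on f'(x) = 2x + 3.
f'(x) = 0 when x = -3/2.
Starting interval: [-8, 7]
Step 1: mid = -1/2, f'(mid) = 2, new interval = [-8, -1/2]
Step 2: mid = -17/4, f'(mid) = -11/2, new interval = [-17/4, -1/2]
Step 3: mid = -19/8, f'(mid) = -7/4, new interval = [-19/8, -1/2]
Step 4: mid = -23/16, f'(mid) = 1/8, new interval = [-19/8, -23/16]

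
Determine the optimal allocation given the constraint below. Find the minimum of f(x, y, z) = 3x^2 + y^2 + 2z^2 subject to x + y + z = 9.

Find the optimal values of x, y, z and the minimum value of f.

Using Lagrange multipliers on f = 3x^2 + y^2 + 2z^2 with constraint x + y + z = 9:
Conditions: 2*3*x = lambda, 2*1*y = lambda, 2*2*z = lambda
So x = lambda/6, y = lambda/2, z = lambda/4
Substituting into constraint: lambda * (11/12) = 9
lambda = 108/11
x = 18/11, y = 54/11, z = 27/11
Minimum value = 486/11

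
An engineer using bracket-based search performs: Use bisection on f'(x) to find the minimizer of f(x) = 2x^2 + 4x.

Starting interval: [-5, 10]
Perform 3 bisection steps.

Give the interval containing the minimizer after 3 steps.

Finding critical point of f(x) = 2x^2 + 4x using bisection on f'(x) = 4x + 4.
f'(x) = 0 when x = -1.
Starting interval: [-5, 10]
Step 1: mid = 5/2, f'(mid) = 14, new interval = [-5, 5/2]
Step 2: mid = -5/4, f'(mid) = -1, new interval = [-5/4, 5/2]
Step 3: mid = 5/8, f'(mid) = 13/2, new interval = [-5/4, 5/8]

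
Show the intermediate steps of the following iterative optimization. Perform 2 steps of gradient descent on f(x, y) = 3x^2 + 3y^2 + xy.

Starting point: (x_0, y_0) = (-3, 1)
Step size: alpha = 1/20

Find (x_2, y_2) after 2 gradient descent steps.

f(x,y) = 3x^2 + 3y^2 + xy
grad_x = 6x + 1y, grad_y = 6y + 1x
Step 1: grad = (-17, 3), (-43/20, 17/20)
Step 2: grad = (-241/20, 59/20), (-619/400, 281/400)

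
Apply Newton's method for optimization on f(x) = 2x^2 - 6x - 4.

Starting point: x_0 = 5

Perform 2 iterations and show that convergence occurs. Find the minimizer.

f(x) = 2x^2 - 6x - 4, f'(x) = 4x + (-6), f''(x) = 4
Step 1: f'(5) = 14, x_1 = 5 - 14/4 = 3/2
Step 2: f'(3/2) = 0, x_2 = 3/2 (converged)
Newton's method converges in 1 step for quadratics.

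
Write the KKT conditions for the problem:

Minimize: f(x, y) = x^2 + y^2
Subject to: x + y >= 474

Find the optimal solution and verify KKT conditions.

KKT conditions for min x^2 + y^2 s.t. x + y >= 474:
Stationarity: 2x = mu, 2y = mu
So x = y = mu/2.
Complementary slackness: mu*(x + y - 474) = 0
Primal feasibility: x + y >= 474; dual feasibility: mu >= 0
If mu = 0 then x = y = 0, but 0 + 0 < 474 is infeasible, so the constraint is active.
Constraint active: x + y = 2*(mu/2) = 474 => mu = 474
x = y = 237, f = 112338
Verify: stationarity 2*237 = 474 = mu; primal 237 + 237 = 474 >= 474; dual mu = 474 >= 0; complementary slackness 474*(474 - 474) = 0. All KKT conditions hold.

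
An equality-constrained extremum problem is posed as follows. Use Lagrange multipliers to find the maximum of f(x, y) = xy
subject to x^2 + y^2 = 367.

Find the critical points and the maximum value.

Lagrange conditions: y = 2*lambda*x and x = 2*lambda*y
If x = 0 then y = 0, violating the constraint, so x, y != 0.
Dividing: y/x = x/y => x^2 = y^2 => y = x or y = -x
Constraint: 2x^2 = 367 => x^2 = 367/2 => x = +/-sqrt(367/2)
Critical points: (sqrt(367/2), sqrt(367/2)), (-sqrt(367/2), -sqrt(367/2)), (sqrt(367/2), -sqrt(367/2)), (-sqrt(367/2), sqrt(367/2))
  y = x:  xy = x^2 = 367/2  at (sqrt(367/2), sqrt(367/2)) and (-sqrt(367/2), -sqrt(367/2))
  y = -x: xy = -x^2 = -367/2 at (sqrt(367/2), -sqrt(367/2)) and (-sqrt(367/2), sqrt(367/2))
Maximum xy = 367/2 at (sqrt(367/2), sqrt(367/2)) and (-sqrt(367/2), -sqrt(367/2))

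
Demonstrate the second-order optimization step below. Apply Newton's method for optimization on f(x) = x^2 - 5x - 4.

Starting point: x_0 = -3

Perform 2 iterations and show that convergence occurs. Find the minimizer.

f(x) = x^2 - 5x - 4, f'(x) = 2x + (-5), f''(x) = 2
Step 1: f'(-3) = -11, x_1 = -3 - -11/2 = 5/2
Step 2: f'(5/2) = 0, x_2 = 5/2 (converged)
Newton's method converges in 1 step for quadratics.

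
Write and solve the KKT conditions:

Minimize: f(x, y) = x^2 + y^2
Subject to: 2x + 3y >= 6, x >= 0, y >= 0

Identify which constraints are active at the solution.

KKT conditions for min x^2 + y^2 s.t. 2x + 3y >= 6, x >= 0, y >= 0:
Stationarity: 2x = mu*2 + mu_x, 2y = mu*3 + mu_y, with mu, mu_x, mu_y >= 0
Complementary slackness: mu*(2x + 3y - 6) = 0, mu_x*x = 0, mu_y*y = 0
(0, 0) is infeasible (2*0 + 3*0 < 6), so if mu = 0 stationarity would force x = mu_x/2 >= 0, y = mu_y/2 >= 0 with mu_x*x = mu_y*y = 0, i.e. x = y = 0: contradiction. Hence mu > 0 and 2x + 3y = 6 is active.
Try x > 0, y > 0 (so mu_x = mu_y = 0): x = 2*mu/2, y = 3*mu/2
Substitute: 2*(2*mu/2) + 3*(3*mu/2) = 6
  mu*13/2 = 6 => mu = 12/13
x* = 12/13 > 0, y* = 18/13 > 0, consistent with mu_x = mu_y = 0.
f is convex and the constraints are linear, so this KKT point is the global minimum.
f* = 36/13
Active constraints: 2x + 3y >= 6 (holds with equality, mu = 12/13 > 0); x >= 0 and y >= 0 are inactive (mu_x = mu_y = 0).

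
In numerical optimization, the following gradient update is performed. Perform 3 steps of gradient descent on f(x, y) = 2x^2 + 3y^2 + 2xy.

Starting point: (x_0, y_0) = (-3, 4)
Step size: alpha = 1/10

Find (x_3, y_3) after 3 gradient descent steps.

f(x,y) = 2x^2 + 3y^2 + 2xy
grad_x = 4x + 2y, grad_y = 6y + 2x
Step 1: grad = (-4, 18), (-13/5, 11/5)
Step 2: grad = (-6, 8), (-2, 7/5)
Step 3: grad = (-26/5, 22/5), (-37/25, 24/25)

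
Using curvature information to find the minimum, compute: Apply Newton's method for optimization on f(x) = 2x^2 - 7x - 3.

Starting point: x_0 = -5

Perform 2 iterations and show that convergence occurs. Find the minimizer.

f(x) = 2x^2 - 7x - 3, f'(x) = 4x + (-7), f''(x) = 4
Step 1: f'(-5) = -27, x_1 = -5 - -27/4 = 7/4
Step 2: f'(7/4) = 0, x_2 = 7/4 (converged)
Newton's method converges in 1 step for quadratics.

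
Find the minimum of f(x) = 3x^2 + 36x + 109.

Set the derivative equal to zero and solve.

f(x) = 3x^2 + 36x + 109
f'(x) = 6x + (36) = 0
x = -36/6 = -6
f(-6) = 1
Since f''(x) = 6 > 0, this is a minimum.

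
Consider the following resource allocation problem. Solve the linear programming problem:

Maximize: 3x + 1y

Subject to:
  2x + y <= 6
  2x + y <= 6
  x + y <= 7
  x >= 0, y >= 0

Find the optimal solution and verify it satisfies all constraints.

Feasible vertices: (0, 0), (0, 6), (3, 0)
Objective 3x + 1y at each vertex:
  (0, 0): 0
  (0, 6): 6
  (3, 0): 9
Maximum is 9 at (3, 0).
Verify constraints at (x, y) = (3, 0):
  2*3 + 1*0 = 6 <= 6 (active)
  2*3 + 1*0 = 6 <= 6 (active)
  1*3 + 1*0 = 3 <= 7
  x = 3 >= 0, y = 0 >= 0. All constraints satisfied.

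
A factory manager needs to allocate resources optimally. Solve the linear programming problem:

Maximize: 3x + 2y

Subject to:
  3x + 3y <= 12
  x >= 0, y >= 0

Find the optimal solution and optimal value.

The feasible region has vertices at [(0, 0), (4, 0), (0, 4)].
Checking objective 3x + 2y at each vertex:
  (0, 0): 3*0 + 2*0 = 0
  (4, 0): 3*4 + 2*0 = 12
  (0, 4): 3*0 + 2*4 = 8
Maximum is 12 at (4, 0).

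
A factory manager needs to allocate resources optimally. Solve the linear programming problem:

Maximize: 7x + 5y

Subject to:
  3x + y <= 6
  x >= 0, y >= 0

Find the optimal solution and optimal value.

The feasible region has vertices at [(0, 0), (2, 0), (0, 6)].
Checking objective 7x + 5y at each vertex:
  (0, 0): 7*0 + 5*0 = 0
  (2, 0): 7*2 + 5*0 = 14
  (0, 6): 7*0 + 5*6 = 30
Maximum is 30 at (0, 6).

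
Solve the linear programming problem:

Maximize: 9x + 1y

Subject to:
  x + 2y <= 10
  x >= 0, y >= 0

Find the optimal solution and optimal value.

The feasible region has vertices at [(0, 0), (10, 0), (0, 5)].
Checking objective 9x + 1y at each vertex:
  (0, 0): 9*0 + 1*0 = 0
  (10, 0): 9*10 + 1*0 = 90
  (0, 5): 9*0 + 1*5 = 5
Maximum is 90 at (10, 0).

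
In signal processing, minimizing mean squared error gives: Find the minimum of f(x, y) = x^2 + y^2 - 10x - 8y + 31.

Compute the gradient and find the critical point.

f(x,y) = x^2 + y^2 - 10x - 8y + 31
df/dx = 2x + (-10) = 0  =>  x = 5
df/dy = 2y + (-8) = 0  =>  y = 4
f(5, 4) = 1*(5)^2 + 1*(4)^2 + -10*(5) + -8*(4) + 31 = -10
Hessian is diagonal with entries 2, 2 > 0, so this is a minimum.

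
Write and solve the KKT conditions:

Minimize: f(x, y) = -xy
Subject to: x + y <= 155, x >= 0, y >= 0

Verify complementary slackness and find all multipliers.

Problem: min -xy s.t. x + y <= 155 (multiplier lambda), x >= 0 (mu_x), y >= 0 (mu_y)
KKT stationarity: -y + lambda - mu_x = 0, -x + lambda - mu_y = 0, with lambda, mu_x, mu_y >= 0
Complementary slackness: lambda*(x + y - 155) = 0, mu_x*x = 0, mu_y*y = 0
If lambda = 0: y = -mu_x <= 0 and x = -mu_y <= 0 force x = y = 0 with f = 0; but x = y = 155/2 is feasible with f = -24025/4 < 0, so this is not the minimum. Hence lambda > 0 and x + y = 155.
Try x > 0, y > 0 (so mu_x = mu_y = 0): y = lambda, x = lambda => x = y = lambda
x + y = 155 => 2*lambda = 155 => lambda = 155/2
x* = y* = 155/2 > 0, consistent with mu_x = mu_y = 0.
(Any feasible point with x = 0 or y = 0 has f = 0 > -24025/4, so the minimum is not on those boundaries.)
min(-xy) = -24025/4 (i.e. max xy = 24025/4)
Multipliers: lambda = 155/2, mu_x = 0, mu_y = 0
Complementary slackness: lambda*(x + y - 155) = 155/2*(155/2 + 155/2 - 155) = 0, mu_x*x = 0*155/2 = 0, mu_y*y = 0*155/2 = 0. Satisfied.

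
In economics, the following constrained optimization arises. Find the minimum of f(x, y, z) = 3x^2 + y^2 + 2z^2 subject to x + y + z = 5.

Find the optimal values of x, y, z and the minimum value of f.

Using Lagrange multipliers on f = 3x^2 + y^2 + 2z^2 with constraint x + y + z = 5:
Conditions: 2*3*x = lambda, 2*1*y = lambda, 2*2*z = lambda
So x = lambda/6, y = lambda/2, z = lambda/4
Substituting into constraint: lambda * (11/12) = 5
lambda = 60/11
x = 10/11, y = 30/11, z = 15/11
Minimum value = 150/11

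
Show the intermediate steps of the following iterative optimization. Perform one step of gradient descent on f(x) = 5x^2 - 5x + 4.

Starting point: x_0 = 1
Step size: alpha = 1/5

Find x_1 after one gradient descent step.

f(x) = 5x^2 - 5x + 4
f'(x) = 10x - 5
f'(1) = 10*1 + (-5) = 5
x_1 = x_0 - alpha * f'(x_0) = 1 - 1/5 * 5 = 0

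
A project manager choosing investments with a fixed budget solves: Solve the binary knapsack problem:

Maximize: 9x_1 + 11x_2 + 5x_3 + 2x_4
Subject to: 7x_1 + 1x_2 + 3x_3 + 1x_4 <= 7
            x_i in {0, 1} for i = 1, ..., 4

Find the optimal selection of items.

Items: item 1 (v=9, w=7), item 2 (v=11, w=1), item 3 (v=5, w=3), item 4 (v=2, w=1)
Capacity: 7
Checking all 16 subsets (w = total weight, v = total value):
  {}: w = 0, v = 0
  {1}: w = 7, v = 9
  {2}: w = 1, v = 11
  {3}: w = 3, v = 5
  {4}: w = 1, v = 2
  {1, 2}: w = 8 > 7, infeasible
  {1, 3}: w = 10 > 7, infeasible
  {1, 4}: w = 8 > 7, infeasible
  {2, 3}: w = 4, v = 16
  {2, 4}: w = 2, v = 13
  {3, 4}: w = 4, v = 7
  {1, 2, 3}: w = 11 > 7, infeasible
  {1, 2, 4}: w = 9 > 7, infeasible
  {1, 3, 4}: w = 11 > 7, infeasible
  {2, 3, 4}: w = 5, v = 18
  {1, 2, 3, 4}: w = 12 > 7, infeasible
Best feasible subset: items [2, 3, 4]
Total weight: 5 <= 7, total value: 18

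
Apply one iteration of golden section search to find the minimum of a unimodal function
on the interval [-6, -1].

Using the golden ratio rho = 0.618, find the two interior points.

Golden section search on [-6, -1].
Golden ratio rho = 0.618 (approx).
Interior points:
  x_1 = -6 + (1-0.618)*5 = -4.0900
  x_2 = -6 + 0.618*5 = -2.9100
Compare f(x_1) and f(x_2) to determine which subinterval to keep.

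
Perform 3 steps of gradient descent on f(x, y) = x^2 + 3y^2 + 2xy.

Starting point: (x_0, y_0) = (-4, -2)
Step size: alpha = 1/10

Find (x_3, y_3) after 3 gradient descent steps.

f(x,y) = x^2 + 3y^2 + 2xy
grad_x = 2x + 2y, grad_y = 6y + 2x
Step 1: grad = (-12, -20), (-14/5, 0)
Step 2: grad = (-28/5, -28/5), (-56/25, 14/25)
Step 3: grad = (-84/25, -28/25), (-238/125, 84/125)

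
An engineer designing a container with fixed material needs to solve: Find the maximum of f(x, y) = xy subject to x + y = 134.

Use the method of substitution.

Substitute y = 134 - x into f(x,y) = xy:
g(x) = x(134 - x) = 134x - x^2
g'(x) = 134 - 2x = 0  =>  x = 67
y = 134 - 67 = 67
Maximum value = 67 * 67 = 4489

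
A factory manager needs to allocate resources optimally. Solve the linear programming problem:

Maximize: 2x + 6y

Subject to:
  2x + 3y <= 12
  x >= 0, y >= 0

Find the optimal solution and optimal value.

The feasible region has vertices at [(0, 0), (6, 0), (0, 4)].
Checking objective 2x + 6y at each vertex:
  (0, 0): 2*0 + 6*0 = 0
  (6, 0): 2*6 + 6*0 = 12
  (0, 4): 2*0 + 6*4 = 24
Maximum is 24 at (0, 4).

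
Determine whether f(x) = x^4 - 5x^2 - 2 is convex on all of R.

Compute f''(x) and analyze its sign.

f(x) = x^4 - 5x^2 - 2
f'(x) = 4x^3 + -10x
f''(x) = 12x^2 + -10
f''(0) = -10 < 0, so not convex near x = 0
Therefore, f is not globally convex on R.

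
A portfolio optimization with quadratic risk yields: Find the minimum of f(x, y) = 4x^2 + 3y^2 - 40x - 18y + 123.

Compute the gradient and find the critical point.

f(x,y) = 4x^2 + 3y^2 - 40x - 18y + 123
df/dx = 8x + (-40) = 0  =>  x = 5
df/dy = 6y + (-18) = 0  =>  y = 3
f(5, 3) = 4*(5)^2 + 3*(3)^2 + -40*(5) + -18*(3) + 123 = -4
Hessian is diagonal with entries 8, 6 > 0, so this is a minimum.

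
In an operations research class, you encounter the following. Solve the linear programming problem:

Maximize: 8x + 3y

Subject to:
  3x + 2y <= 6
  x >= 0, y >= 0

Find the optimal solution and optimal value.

The feasible region has vertices at [(0, 0), (2, 0), (0, 3)].
Checking objective 8x + 3y at each vertex:
  (0, 0): 8*0 + 3*0 = 0
  (2, 0): 8*2 + 3*0 = 16
  (0, 3): 8*0 + 3*3 = 9
Maximum is 16 at (2, 0).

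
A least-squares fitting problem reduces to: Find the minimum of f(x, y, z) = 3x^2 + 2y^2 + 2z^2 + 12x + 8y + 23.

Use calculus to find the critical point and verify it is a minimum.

f(x,y,z) = 3x^2 + 2y^2 + 2z^2 + 12x + 8y + 23
df/dx = 6x + (12) = 0 => x = -2
df/dy = 4y + (8) = 0 => y = -2
df/dz = 4z + (0) = 0 => z = 0
f(-2,-2,0) = 3*(-2)^2 + 2*(-2)^2 + 2*(0)^2 + 12*(-2) + 8*(-2) + 23 = 3
Hessian is diagonal with entries 6, 4, 4 > 0, confirmed minimum.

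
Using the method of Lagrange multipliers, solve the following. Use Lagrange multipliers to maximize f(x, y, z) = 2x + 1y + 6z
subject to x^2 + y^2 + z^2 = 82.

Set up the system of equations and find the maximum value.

Lagrange conditions: 2 = 2*lambda*x, 1 = 2*lambda*y, 6 = 2*lambda*z
So x:2 = y:1 = z:6, i.e. x = 2t, y = 1t, z = 6t
Constraint: t^2*(2^2 + 1^2 + 6^2) = 82
  t^2 * 41 = 82  =>  t = sqrt(2)
Maximum = 2*2t + 1*1t + 6*6t = 41*sqrt(2) = sqrt(3362)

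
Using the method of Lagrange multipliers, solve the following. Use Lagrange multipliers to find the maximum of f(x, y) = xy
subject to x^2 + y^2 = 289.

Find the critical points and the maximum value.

Lagrange conditions: y = 2*lambda*x and x = 2*lambda*y
If x = 0 then y = 0, violating the constraint, so x, y != 0.
Dividing: y/x = x/y => x^2 = y^2 => y = x or y = -x
Constraint: 2x^2 = 289 => x^2 = 289/2 => x = +/-sqrt(289/2)
Critical points: (sqrt(289/2), sqrt(289/2)), (-sqrt(289/2), -sqrt(289/2)), (sqrt(289/2), -sqrt(289/2)), (-sqrt(289/2), sqrt(289/2))
  y = x:  xy = x^2 = 289/2  at (sqrt(289/2), sqrt(289/2)) and (-sqrt(289/2), -sqrt(289/2))
  y = -x: xy = -x^2 = -289/2 at (sqrt(289/2), -sqrt(289/2)) and (-sqrt(289/2), sqrt(289/2))
Maximum xy = 289/2 at (sqrt(289/2), sqrt(289/2)) and (-sqrt(289/2), -sqrt(289/2))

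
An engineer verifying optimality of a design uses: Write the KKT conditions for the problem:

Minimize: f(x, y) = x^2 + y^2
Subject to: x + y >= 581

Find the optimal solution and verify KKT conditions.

KKT conditions for min x^2 + y^2 s.t. x + y >= 581:
Stationarity: 2x = mu, 2y = mu
So x = y = mu/2.
Complementary slackness: mu*(x + y - 581) = 0
Primal feasibility: x + y >= 581; dual feasibility: mu >= 0
If mu = 0 then x = y = 0, but 0 + 0 < 581 is infeasible, so the constraint is active.
Constraint active: x + y = 2*(mu/2) = 581 => mu = 581
x = y = 581/2, f = 337561/2
Verify: stationarity 2*(581/2) = 581 = mu; primal 581/2 + 581/2 = 581 >= 581; dual mu = 581 >= 0; complementary slackness 581*(581 - 581) = 0. All KKT conditions hold.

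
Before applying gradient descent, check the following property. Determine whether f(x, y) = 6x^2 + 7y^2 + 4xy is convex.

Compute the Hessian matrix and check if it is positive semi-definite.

f(x,y) = 6x^2 + 7y^2 + 4xy
Hessian H = [[12, 4], [4, 14]]
trace(H) = 26, det(H) = 152
Eigenvalues: (26 +/- sqrt(68)) / 2 = 17.12, 8.877
Since both eigenvalues > 0, f is convex.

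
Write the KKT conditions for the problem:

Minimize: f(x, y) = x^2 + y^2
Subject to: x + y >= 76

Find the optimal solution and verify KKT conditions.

KKT conditions for min x^2 + y^2 s.t. x + y >= 76:
Stationarity: 2x = mu, 2y = mu
So x = y = mu/2.
Complementary slackness: mu*(x + y - 76) = 0
Primal feasibility: x + y >= 76; dual feasibility: mu >= 0
If mu = 0 then x = y = 0, but 0 + 0 < 76 is infeasible, so the constraint is active.
Constraint active: x + y = 2*(mu/2) = 76 => mu = 76
x = y = 38, f = 2888
Verify: stationarity 2*38 = 76 = mu; primal 38 + 38 = 76 >= 76; dual mu = 76 >= 0; complementary slackness 76*(76 - 76) = 0. All KKT conditions hold.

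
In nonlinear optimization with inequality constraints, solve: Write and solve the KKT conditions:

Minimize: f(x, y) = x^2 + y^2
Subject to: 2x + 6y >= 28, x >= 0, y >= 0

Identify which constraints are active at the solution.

KKT conditions for min x^2 + y^2 s.t. 2x + 6y >= 28, x >= 0, y >= 0:
Stationarity: 2x = mu*2 + mu_x, 2y = mu*6 + mu_y, with mu, mu_x, mu_y >= 0
Complementary slackness: mu*(2x + 6y - 28) = 0, mu_x*x = 0, mu_y*y = 0
(0, 0) is infeasible (2*0 + 6*0 < 28), so if mu = 0 stationarity would force x = mu_x/2 >= 0, y = mu_y/2 >= 0 with mu_x*x = mu_y*y = 0, i.e. x = y = 0: contradiction. Hence mu > 0 and 2x + 6y = 28 is active.
Try x > 0, y > 0 (so mu_x = mu_y = 0): x = 2*mu/2, y = 6*mu/2
Substitute: 2*(2*mu/2) + 6*(6*mu/2) = 28
  mu*40/2 = 28 => mu = 7/5
x* = 7/5 > 0, y* = 21/5 > 0, consistent with mu_x = mu_y = 0.
f is convex and the constraints are linear, so this KKT point is the global minimum.
f* = 98/5
Active constraints: 2x + 6y >= 28 (holds with equality, mu = 7/5 > 0); x >= 0 and y >= 0 are inactive (mu_x = mu_y = 0).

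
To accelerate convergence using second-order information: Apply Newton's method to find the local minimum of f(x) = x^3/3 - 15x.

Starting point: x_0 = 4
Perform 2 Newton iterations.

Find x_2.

f(x) = x^3/3 - 15x
f'(x) = x^2 - 15, f''(x) = 2x
Newton update: x_{n+1} = x_n - (x_n^2 - 15)/(2*x_n)
Step 1: x_0 = 4, f'=1, f''=8, x_1 = 31/8
Step 2: x_1 = 31/8, f'=1/64, f''=31/4, x_2 = 1921/496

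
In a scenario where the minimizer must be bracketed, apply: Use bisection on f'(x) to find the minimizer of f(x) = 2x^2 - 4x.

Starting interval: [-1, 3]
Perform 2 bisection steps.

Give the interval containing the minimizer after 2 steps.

Finding critical point of f(x) = 2x^2 - 4x using bisection on f'(x) = 4x + -4.
f'(x) = 0 when x = 1.
Starting interval: [-1, 3]
Step 1: mid = 1, f'(mid) = 0, new interval = [1, 1]
Step 2: mid = 1, f'(mid) = 0, new interval = [1, 1]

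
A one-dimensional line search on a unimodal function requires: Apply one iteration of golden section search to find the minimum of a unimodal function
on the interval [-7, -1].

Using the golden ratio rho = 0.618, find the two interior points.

Golden section search on [-7, -1].
Golden ratio rho = 0.618 (approx).
Interior points:
  x_1 = -7 + (1-0.618)*6 = -4.7080
  x_2 = -7 + 0.618*6 = -3.2920
Compare f(x_1) and f(x_2) to determine which subinterval to keep.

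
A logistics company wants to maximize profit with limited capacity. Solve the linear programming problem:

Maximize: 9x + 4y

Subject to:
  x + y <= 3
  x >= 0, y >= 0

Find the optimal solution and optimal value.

The feasible region has vertices at [(0, 0), (3, 0), (0, 3)].
Checking objective 9x + 4y at each vertex:
  (0, 0): 9*0 + 4*0 = 0
  (3, 0): 9*3 + 4*0 = 27
  (0, 3): 9*0 + 4*3 = 12
Maximum is 27 at (3, 0).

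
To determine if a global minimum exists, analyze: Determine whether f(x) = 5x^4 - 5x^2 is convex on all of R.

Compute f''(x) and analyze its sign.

f(x) = 5x^4 - 5x^2
f'(x) = 20x^3 + -10x
f''(x) = 60x^2 + -10
f''(0) = -10 < 0, so not convex near x = 0
Therefore, f is not globally convex on R.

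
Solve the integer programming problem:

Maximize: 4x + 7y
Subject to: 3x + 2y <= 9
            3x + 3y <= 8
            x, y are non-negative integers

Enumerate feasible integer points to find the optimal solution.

Constraint 1: 3x + 2y <= 9
Constraint 2: 3x + 3y <= 8
Feasible x range (need y >= 0): 0 <= x <= min(9/3, 8/3) => x in {0, ..., 2}.
Enumerate feasible integer points row by row (the coefficient of y is 7 > 0, so for each x the largest feasible y gives the best value):
  x = 0: y <= min((9 - 3*0)/2, (8 - 3*0)/3) => y in {0, ..., 2}; best 4*0 + 7*2 = 14
  x = 1: y <= min((9 - 3*1)/2, (8 - 3*1)/3) => y in {0, ..., 1}; best 4*1 + 7*1 = 11
  x = 2: y <= min((9 - 3*2)/2, (8 - 3*2)/3) => y in {0}; best 4*2 + 7*0 = 8
The maximum 4x + 7y = 14 is achieved at x = 0, y = 2.
Check: 3*0 + 2*2 = 4 <= 9 and 3*0 + 3*2 = 6 <= 8.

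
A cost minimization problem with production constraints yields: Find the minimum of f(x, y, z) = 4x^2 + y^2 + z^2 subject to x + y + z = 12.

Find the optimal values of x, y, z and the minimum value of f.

Using Lagrange multipliers on f = 4x^2 + y^2 + z^2 with constraint x + y + z = 12:
Conditions: 2*4*x = lambda, 2*1*y = lambda, 2*1*z = lambda
So x = lambda/8, y = lambda/2, z = lambda/2
Substituting into constraint: lambda * (9/8) = 12
lambda = 32/3
x = 4/3, y = 16/3, z = 16/3
Minimum value = 64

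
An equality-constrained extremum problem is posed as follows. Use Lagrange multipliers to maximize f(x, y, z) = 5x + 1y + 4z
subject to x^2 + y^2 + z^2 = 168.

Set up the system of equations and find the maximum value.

Lagrange conditions: 5 = 2*lambda*x, 1 = 2*lambda*y, 4 = 2*lambda*z
So x:5 = y:1 = z:4, i.e. x = 5t, y = 1t, z = 4t
Constraint: t^2*(5^2 + 1^2 + 4^2) = 168
  t^2 * 42 = 168  =>  t = sqrt(4)
Maximum = 5*5t + 1*1t + 4*4t = 42*sqrt(4) = 84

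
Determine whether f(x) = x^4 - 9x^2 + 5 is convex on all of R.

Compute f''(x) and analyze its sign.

f(x) = x^4 - 9x^2 + 5
f'(x) = 4x^3 + -18x
f''(x) = 12x^2 + -18
f''(0) = -18 < 0, so not convex near x = 0
Therefore, f is not globally convex on R.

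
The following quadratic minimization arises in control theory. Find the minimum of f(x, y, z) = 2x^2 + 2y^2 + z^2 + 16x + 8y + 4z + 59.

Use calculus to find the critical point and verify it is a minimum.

f(x,y,z) = 2x^2 + 2y^2 + z^2 + 16x + 8y + 4z + 59
df/dx = 4x + (16) = 0 => x = -4
df/dy = 4y + (8) = 0 => y = -2
df/dz = 2z + (4) = 0 => z = -2
f(-4,-2,-2) = 2*(-4)^2 + 2*(-2)^2 + 1*(-2)^2 + 16*(-4) + 8*(-2) + 4*(-2) + 59 = 15
Hessian is diagonal with entries 4, 4, 2 > 0, confirmed minimum.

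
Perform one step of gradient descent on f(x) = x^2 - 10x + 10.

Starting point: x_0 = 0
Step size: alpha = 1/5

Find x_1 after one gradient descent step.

f(x) = x^2 - 10x + 10
f'(x) = 2x - 10
f'(0) = 2*0 + (-10) = -10
x_1 = x_0 - alpha * f'(x_0) = 0 - 1/5 * -10 = 2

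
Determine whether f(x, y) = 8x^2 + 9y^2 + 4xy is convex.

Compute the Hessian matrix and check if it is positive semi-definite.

f(x,y) = 8x^2 + 9y^2 + 4xy
Hessian H = [[16, 4], [4, 18]]
trace(H) = 34, det(H) = 272
Eigenvalues: (34 +/- sqrt(68)) / 2 = 21.12, 12.88
Since both eigenvalues > 0, f is convex.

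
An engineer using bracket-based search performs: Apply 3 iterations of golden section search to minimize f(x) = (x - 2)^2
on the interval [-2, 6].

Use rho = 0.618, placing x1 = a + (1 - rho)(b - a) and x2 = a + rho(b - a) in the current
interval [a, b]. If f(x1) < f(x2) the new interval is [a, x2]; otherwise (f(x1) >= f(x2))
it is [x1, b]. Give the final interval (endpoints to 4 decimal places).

Golden section search for min of f(x) = (x - 2)^2 on [-2, 6].
Each step: x1 = a + (1 - rho)(b - a), x2 = a + rho(b - a); if f(x1) < f(x2) keep [a, x2], otherwise keep [x1, b].
Step 1: [-2.0000, 6.0000], x1=1.0560 (f=0.8911), x2=2.9440 (f=0.8911); f(x1) = f(x2) (tie, not '<') => keep [1.0560, 6.0000]
Step 2: [1.0560, 6.0000], x1=2.9446 (f=0.8923), x2=4.1114 (f=4.4580); f(x1) < f(x2) => keep [1.0560, 4.1114]
Step 3: [1.0560, 4.1114], x1=2.2232 (f=0.0498), x2=2.9442 (f=0.8916); f(x1) < f(x2) => keep [1.0560, 2.9442]
Final interval: [1.0560, 2.9442]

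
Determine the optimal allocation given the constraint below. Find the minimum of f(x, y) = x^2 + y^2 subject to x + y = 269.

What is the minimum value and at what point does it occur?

Substitute y = 269 - x into f(x,y) = x^2 + y^2:
g(x) = x^2 + (269 - x)^2 = 2x^2 - 538x + 72361
g'(x) = 4x - 538 = 0  =>  x = 269/2
y = 269 - 269/2 = 269/2
Minimum value = (269/2)^2 + (269/2)^2 = 72361/2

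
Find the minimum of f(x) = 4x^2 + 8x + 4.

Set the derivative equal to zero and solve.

f(x) = 4x^2 + 8x + 4
f'(x) = 8x + (8) = 0
x = -8/8 = -1
f(-1) = 0
Since f''(x) = 8 > 0, this is a minimum.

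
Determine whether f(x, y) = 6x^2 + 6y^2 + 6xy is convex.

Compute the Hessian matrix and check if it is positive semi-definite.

f(x,y) = 6x^2 + 6y^2 + 6xy
Hessian H = [[12, 6], [6, 12]]
trace(H) = 24, det(H) = 108
Eigenvalues: (24 +/- sqrt(144)) / 2 = 18, 6
Since both eigenvalues > 0, f is convex.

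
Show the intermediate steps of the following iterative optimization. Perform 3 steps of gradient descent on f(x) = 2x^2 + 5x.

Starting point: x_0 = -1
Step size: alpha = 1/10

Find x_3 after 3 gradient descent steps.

f(x) = 2x^2 + 5x, f'(x) = 4x + (5)
Step 1: f'(-1) = 1, x_1 = -1 - 1/10 * 1 = -11/10
Step 2: f'(-11/10) = 3/5, x_2 = -11/10 - 1/10 * 3/5 = -29/25
Step 3: f'(-29/25) = 9/25, x_3 = -29/25 - 1/10 * 9/25 = -299/250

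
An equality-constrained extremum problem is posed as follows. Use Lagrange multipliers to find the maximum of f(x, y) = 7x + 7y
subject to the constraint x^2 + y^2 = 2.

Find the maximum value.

Set up Lagrange conditions: grad f = lambda * grad g
  7 = 2*lambda*x
  7 = 2*lambda*y
From these: x/y = 7/7, so x = 7t, y = 7t for some t.
Substitute into constraint: (7t)^2 + (7t)^2 = 2
  t^2 * 98 = 2
  t = sqrt(2/98)
Maximum = 7*x + 7*y = (7^2 + 7^2)*t = 98 * sqrt(2/98) = 14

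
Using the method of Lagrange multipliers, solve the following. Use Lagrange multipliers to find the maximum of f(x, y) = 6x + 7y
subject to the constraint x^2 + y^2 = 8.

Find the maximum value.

Set up Lagrange conditions: grad f = lambda * grad g
  6 = 2*lambda*x
  7 = 2*lambda*y
From these: x/y = 6/7, so x = 6t, y = 7t for some t.
Substitute into constraint: (6t)^2 + (7t)^2 = 8
  t^2 * 85 = 8
  t = sqrt(8/85)
Maximum = 6*x + 7*y = (6^2 + 7^2)*t = 85 * sqrt(8/85) = sqrt(680)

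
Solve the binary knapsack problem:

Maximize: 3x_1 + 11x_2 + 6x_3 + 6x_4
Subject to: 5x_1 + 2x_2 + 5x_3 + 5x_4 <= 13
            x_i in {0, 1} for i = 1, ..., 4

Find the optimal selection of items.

Items: item 1 (v=3, w=5), item 2 (v=11, w=2), item 3 (v=6, w=5), item 4 (v=6, w=5)
Capacity: 13
Checking all 16 subsets (w = total weight, v = total value):
  {}: w = 0, v = 0
  {1}: w = 5, v = 3
  {2}: w = 2, v = 11
  {3}: w = 5, v = 6
  {4}: w = 5, v = 6
  {1, 2}: w = 7, v = 14
  {1, 3}: w = 10, v = 9
  {1, 4}: w = 10, v = 9
  {2, 3}: w = 7, v = 17
  {2, 4}: w = 7, v = 17
  {3, 4}: w = 10, v = 12
  {1, 2, 3}: w = 12, v = 20
  {1, 2, 4}: w = 12, v = 20
  {1, 3, 4}: w = 15 > 13, infeasible
  {2, 3, 4}: w = 12, v = 23
  {1, 2, 3, 4}: w = 17 > 13, infeasible
Best feasible subset: items [2, 3, 4]
Total weight: 12 <= 13, total value: 23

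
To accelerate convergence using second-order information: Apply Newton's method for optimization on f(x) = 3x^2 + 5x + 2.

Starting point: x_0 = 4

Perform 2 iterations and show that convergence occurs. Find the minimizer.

f(x) = 3x^2 + 5x + 2, f'(x) = 6x + (5), f''(x) = 6
Step 1: f'(4) = 29, x_1 = 4 - 29/6 = -5/6
Step 2: f'(-5/6) = 0, x_2 = -5/6 (converged)
Newton's method converges in 1 step for quadratics.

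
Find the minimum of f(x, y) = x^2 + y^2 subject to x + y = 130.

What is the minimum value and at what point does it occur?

Substitute y = 130 - x into f(x,y) = x^2 + y^2:
g(x) = x^2 + (130 - x)^2 = 2x^2 - 260x + 16900
g'(x) = 4x - 260 = 0  =>  x = 65
y = 130 - 65 = 65
Minimum value = 65^2 + 65^2 = 8450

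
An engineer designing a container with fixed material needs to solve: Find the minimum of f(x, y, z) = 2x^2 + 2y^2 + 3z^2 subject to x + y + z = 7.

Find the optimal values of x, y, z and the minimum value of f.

Using Lagrange multipliers on f = 2x^2 + 2y^2 + 3z^2 with constraint x + y + z = 7:
Conditions: 2*2*x = lambda, 2*2*y = lambda, 2*3*z = lambda
So x = lambda/4, y = lambda/4, z = lambda/6
Substituting into constraint: lambda * (2/3) = 7
lambda = 21/2
x = 21/8, y = 21/8, z = 7/4
Minimum value = 147/4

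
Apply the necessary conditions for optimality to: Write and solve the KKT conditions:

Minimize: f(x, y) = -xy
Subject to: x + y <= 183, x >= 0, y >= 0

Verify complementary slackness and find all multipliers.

Problem: min -xy s.t. x + y <= 183 (multiplier lambda), x >= 0 (mu_x), y >= 0 (mu_y)
KKT stationarity: -y + lambda - mu_x = 0, -x + lambda - mu_y = 0, with lambda, mu_x, mu_y >= 0
Complementary slackness: lambda*(x + y - 183) = 0, mu_x*x = 0, mu_y*y = 0
If lambda = 0: y = -mu_x <= 0 and x = -mu_y <= 0 force x = y = 0 with f = 0; but x = y = 183/2 is feasible with f = -33489/4 < 0, so this is not the minimum. Hence lambda > 0 and x + y = 183.
Try x > 0, y > 0 (so mu_x = mu_y = 0): y = lambda, x = lambda => x = y = lambda
x + y = 183 => 2*lambda = 183 => lambda = 183/2
x* = y* = 183/2 > 0, consistent with mu_x = mu_y = 0.
(Any feasible point with x = 0 or y = 0 has f = 0 > -33489/4, so the minimum is not on those boundaries.)
min(-xy) = -33489/4 (i.e. max xy = 33489/4)
Multipliers: lambda = 183/2, mu_x = 0, mu_y = 0
Complementary slackness: lambda*(x + y - 183) = 183/2*(183/2 + 183/2 - 183) = 0, mu_x*x = 0*183/2 = 0, mu_y*y = 0*183/2 = 0. Satisfied.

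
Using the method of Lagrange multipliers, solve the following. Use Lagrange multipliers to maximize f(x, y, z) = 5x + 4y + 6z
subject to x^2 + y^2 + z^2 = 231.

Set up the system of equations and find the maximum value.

Lagrange conditions: 5 = 2*lambda*x, 4 = 2*lambda*y, 6 = 2*lambda*z
So x:5 = y:4 = z:6, i.e. x = 5t, y = 4t, z = 6t
Constraint: t^2*(5^2 + 4^2 + 6^2) = 231
  t^2 * 77 = 231  =>  t = sqrt(3)
Maximum = 5*5t + 4*4t + 6*6t = 77*sqrt(3) = sqrt(17787)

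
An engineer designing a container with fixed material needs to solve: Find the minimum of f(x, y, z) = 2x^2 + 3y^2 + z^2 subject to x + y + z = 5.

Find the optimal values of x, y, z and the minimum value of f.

Using Lagrange multipliers on f = 2x^2 + 3y^2 + z^2 with constraint x + y + z = 5:
Conditions: 2*2*x = lambda, 2*3*y = lambda, 2*1*z = lambda
So x = lambda/4, y = lambda/6, z = lambda/2
Substituting into constraint: lambda * (11/12) = 5
lambda = 60/11
x = 15/11, y = 10/11, z = 30/11
Minimum value = 150/11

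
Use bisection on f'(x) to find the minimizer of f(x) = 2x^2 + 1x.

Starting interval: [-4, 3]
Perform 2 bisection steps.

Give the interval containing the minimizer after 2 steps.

Finding critical point of f(x) = 2x^2 + 1x using bisection on f'(x) = 4x + 1.
f'(x) = 0 when x = -1/4.
Starting interval: [-4, 3]
Step 1: mid = -1/2, f'(mid) = -1, new interval = [-1/2, 3]
Step 2: mid = 5/4, f'(mid) = 6, new interval = [-1/2, 5/4]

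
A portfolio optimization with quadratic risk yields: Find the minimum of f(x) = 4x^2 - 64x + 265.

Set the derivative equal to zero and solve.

f(x) = 4x^2 - 64x + 265
f'(x) = 8x + (-64) = 0
x = 64/8 = 8
f(8) = 9
Since f''(x) = 8 > 0, this is a minimum.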